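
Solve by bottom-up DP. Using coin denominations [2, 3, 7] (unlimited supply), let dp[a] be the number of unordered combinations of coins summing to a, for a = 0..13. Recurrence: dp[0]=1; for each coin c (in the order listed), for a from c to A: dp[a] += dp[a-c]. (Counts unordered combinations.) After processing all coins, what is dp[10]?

3

after  coin     0     1     2     3     4     5     6     7     8     9    10    11    12    13
          2     1     0     1     0     1     0     1     0     1     0     1     0     1     0
          3     1     0     1     1     1     1     2     1     2     2     2     2     3     2
          7     1     0     1     1     1     1     2     2     2     3     3     3     4     4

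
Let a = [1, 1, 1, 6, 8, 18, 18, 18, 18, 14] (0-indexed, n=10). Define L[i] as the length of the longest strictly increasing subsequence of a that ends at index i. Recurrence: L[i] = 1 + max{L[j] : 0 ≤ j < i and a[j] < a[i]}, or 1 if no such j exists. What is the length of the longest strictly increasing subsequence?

4

   i    0    1    2    3    4    5    6    7    8    9
a[i]    1    1    1    6    8   18   18   18   18   14
L[i]    1    1    1    2    3    4    4    4    4    4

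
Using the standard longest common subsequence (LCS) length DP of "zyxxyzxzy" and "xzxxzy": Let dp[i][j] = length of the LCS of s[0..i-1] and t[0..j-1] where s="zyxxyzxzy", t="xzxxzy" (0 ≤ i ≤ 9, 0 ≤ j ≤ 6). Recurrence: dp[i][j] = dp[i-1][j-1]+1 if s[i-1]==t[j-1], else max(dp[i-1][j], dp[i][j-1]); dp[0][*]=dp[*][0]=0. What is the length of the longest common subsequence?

   ''  x  z  x  x  z  y
''  0  0  0  0  0  0  0
 z  0  0  1  1  1  1  1
 y  0  0  1  1  1  1  2
 x  0  1  1  2  2  2  2
 x  0  1  1  2  3  3  3
 y  0  1  1  2  3  3  4
 z  0  1  2  2  3  4  4
 x  0  1  2  3  3  4  4
 z  0  1  2  3  3  4  4
 y  0  1  2  3  3  4  5

5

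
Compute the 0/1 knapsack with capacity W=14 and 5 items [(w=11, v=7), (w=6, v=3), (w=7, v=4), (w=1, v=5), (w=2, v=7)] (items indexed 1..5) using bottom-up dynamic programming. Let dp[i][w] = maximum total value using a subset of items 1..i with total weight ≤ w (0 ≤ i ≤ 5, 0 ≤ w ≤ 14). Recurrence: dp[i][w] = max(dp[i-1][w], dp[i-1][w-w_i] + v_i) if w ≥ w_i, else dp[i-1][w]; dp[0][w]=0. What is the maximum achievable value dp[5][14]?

i\w   0   1   2   3   4   5   6   7   8   9  10  11  12  13  14
  0   0   0   0   0   0   0   0   0   0   0   0   0   0   0   0
  1   0   0   0   0   0   0   0   0   0   0   0   7   7   7   7
  2   0   0   0   0   0   0   3   3   3   3   3   7   7   7   7
  3   0   0   0   0   0   0   3   4   4   4   4   7   7   7   7
  4   0   5   5   5   5   5   5   8   9   9   9   9  12  12  12
  5   0   5   7  12  12  12  12  12  12  15  16  16  16  16  19

19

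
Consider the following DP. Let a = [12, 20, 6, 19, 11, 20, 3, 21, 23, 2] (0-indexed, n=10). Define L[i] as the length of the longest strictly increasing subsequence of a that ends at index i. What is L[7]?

   i    0    1    2    3    4    5    6    7    8    9
a[i]   12   20    6   19   11   20    3   21   23    2
L[i]    1    2    1    2    2    3    1    4    5    1

4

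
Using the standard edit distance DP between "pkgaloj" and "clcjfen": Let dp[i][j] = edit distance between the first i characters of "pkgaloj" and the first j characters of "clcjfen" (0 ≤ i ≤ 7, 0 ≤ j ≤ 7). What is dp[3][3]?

   ''  c  l  c  j  f  e  n
''  0  1  2  3  4  5  6  7
 p  1  1  2  3  4  5  6  7
 k  2  2  2  3  4  5  6  7
 g  3  3  3  3  4  5  6  7
 a  4  4  4  4  4  5  6  7
 l  5  5  4  5  5  5  6  7
 o  6  6  5  5  6  6  6  7
 j  7  7  6  6  5  6  7  7

3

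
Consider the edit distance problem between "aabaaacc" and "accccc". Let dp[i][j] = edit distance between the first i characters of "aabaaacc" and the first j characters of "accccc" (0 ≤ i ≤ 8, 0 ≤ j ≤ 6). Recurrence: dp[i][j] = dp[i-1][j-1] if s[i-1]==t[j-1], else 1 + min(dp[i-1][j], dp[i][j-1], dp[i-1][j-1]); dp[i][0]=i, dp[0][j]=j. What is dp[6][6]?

   ''  a  c  c  c  c  c
''  0  1  2  3  4  5  6
 a  1  0  1  2  3  4  5
 a  2  1  1  2  3  4  5
 b  3  2  2  2  3  4  5
 a  4  3  3  3  3  4  5
 a  5  4  4  4  4  4  5
 a  6  5  5  5  5  5  5
 c  7  6  5  5  5  5  5
 c  8  7  6  5  5  5  5

5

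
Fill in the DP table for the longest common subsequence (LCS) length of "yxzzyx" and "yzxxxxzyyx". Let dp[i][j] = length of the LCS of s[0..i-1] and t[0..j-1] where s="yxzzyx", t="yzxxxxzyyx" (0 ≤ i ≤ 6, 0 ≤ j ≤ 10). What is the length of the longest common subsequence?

5

   ''  y  z  x  x  x  x  z  y  y  x
''  0  0  0  0  0  0  0  0  0  0  0
 y  0  1  1  1  1  1  1  1  1  1  1
 x  0  1  1  2  2  2  2  2  2  2  2
 z  0  1  2  2  2  2  2  3  3  3  3
 z  0  1  2  2  2  2  2  3  3  3  3
 y  0  1  2  2  2  2  2  3  4  4  4
 x  0  1  2  3  3  3  3  3  4  4  5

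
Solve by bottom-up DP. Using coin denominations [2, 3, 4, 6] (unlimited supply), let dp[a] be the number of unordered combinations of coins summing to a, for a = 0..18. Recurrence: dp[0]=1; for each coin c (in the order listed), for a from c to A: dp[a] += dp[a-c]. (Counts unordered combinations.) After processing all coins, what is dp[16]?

after  coin     0     1     2     3     4     5     6     7     8     9    10    11    12    13    14    15    16    17    18
          2     1     0     1     0     1     0     1     0     1     0     1     0     1     0     1     0     1     0     1
          3     1     0     1     1     1     1     2     1     2     2     2     2     3     2     3     3     3     3     4
          4     1     0     1     1     2     1     3     2     4     3     5     4     7     5     8     7    10     8    12
          6     1     0     1     1     2     1     4     2     5     4     7     5    11     7    13    11    17    13    23

17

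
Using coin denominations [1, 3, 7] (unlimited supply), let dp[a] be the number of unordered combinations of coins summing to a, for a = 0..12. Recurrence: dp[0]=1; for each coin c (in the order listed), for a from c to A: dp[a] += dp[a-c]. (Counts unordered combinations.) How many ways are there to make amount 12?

after  coin     0     1     2     3     4     5     6     7     8     9    10    11    12
          1     1     1     1     1     1     1     1     1     1     1     1     1     1
          3     1     1     1     2     2     2     3     3     3     4     4     4     5
          7     1     1     1     2     2     2     3     4     4     5     6     6     7

7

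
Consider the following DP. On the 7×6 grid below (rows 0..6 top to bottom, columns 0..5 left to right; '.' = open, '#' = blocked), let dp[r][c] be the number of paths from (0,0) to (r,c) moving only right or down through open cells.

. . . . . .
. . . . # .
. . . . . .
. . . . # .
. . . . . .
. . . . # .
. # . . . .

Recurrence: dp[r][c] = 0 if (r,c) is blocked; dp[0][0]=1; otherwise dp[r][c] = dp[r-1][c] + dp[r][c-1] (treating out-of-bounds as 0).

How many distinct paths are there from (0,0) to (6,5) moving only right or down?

r\c   0   1   2   3   4   5
  0   1   1   1   1   1   1
  1   1   2   3   4   0   1
  2   1   3   6  10  10  11
  3   1   4  10  20   0  11
  4   1   5  15  35  35  46
  5   1   6  21  56   0  46
  6   1   0  21  77  77 123

123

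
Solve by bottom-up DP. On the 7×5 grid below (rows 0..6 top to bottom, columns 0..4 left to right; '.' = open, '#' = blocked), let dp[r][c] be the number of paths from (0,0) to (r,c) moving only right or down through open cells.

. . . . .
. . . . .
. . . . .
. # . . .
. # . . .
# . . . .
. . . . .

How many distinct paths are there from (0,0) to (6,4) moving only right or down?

115

r\c   0   1   2   3   4
  0   1   1   1   1   1
  1   1   2   3   4   5
  2   1   3   6  10  15
  3   1   0   6  16  31
  4   1   0   6  22  53
  5   0   0   6  28  81
  6   0   0   6  34 115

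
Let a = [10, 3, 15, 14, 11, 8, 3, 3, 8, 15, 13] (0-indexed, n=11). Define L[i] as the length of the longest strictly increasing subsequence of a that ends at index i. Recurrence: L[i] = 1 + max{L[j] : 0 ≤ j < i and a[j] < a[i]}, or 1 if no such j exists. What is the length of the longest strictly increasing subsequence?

   i    0    1    2    3    4    5    6    7    8    9   10
a[i]   10    3   15   14   11    8    3    3    8   15   13
L[i]    1    1    2    2    2    2    1    1    2    3    3

3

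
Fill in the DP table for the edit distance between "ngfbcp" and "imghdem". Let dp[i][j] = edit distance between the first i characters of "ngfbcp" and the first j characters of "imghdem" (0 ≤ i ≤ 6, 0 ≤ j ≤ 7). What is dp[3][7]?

6

   ''  i  m  g  h  d  e  m
''  0  1  2  3  4  5  6  7
 n  1  1  2  3  4  5  6  7
 g  2  2  2  2  3  4  5  6
 f  3  3  3  3  3  4  5  6
 b  4  4  4  4  4  4  5  6
 c  5  5  5  5  5  5  5  6
 p  6  6  6  6  6  6  6  6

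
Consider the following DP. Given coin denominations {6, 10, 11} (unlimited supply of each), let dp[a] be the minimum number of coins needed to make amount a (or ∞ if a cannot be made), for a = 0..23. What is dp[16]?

 a  0  1  2  3  4  5  6  7  8  9 10 11 12 13 14 15 16 17 18 19 20 21 22 23
dp  0  -  -  -  -  -  1  -  -  -  1  1  2  -  -  -  2  2  3  -  2  2  2  3
(- denotes ∞ / unreachable)

2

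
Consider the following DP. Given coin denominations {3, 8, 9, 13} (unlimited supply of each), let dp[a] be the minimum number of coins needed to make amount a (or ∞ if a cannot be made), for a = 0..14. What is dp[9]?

1

 a  0  1  2  3  4  5  6  7  8  9 10 11 12 13 14
dp  0  -  -  1  -  -  2  -  1  1  -  2  2  1  3
(- denotes ∞ / unreachable)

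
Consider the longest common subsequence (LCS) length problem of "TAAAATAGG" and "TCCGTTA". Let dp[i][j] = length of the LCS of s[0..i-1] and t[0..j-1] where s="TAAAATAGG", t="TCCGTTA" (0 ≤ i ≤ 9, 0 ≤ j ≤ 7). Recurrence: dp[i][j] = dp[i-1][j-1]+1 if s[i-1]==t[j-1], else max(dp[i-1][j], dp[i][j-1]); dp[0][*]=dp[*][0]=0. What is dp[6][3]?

   ''  T  C  C  G  T  T  A
''  0  0  0  0  0  0  0  0
 T  0  1  1  1  1  1  1  1
 A  0  1  1  1  1  1  1  2
 A  0  1  1  1  1  1  1  2
 A  0  1  1  1  1  1  1  2
 A  0  1  1  1  1  1  1  2
 T  0  1  1  1  1  2  2  2
 A  0  1  1  1  1  2  2  3
 G  0  1  1  1  2  2  2  3
 G  0  1  1  1  2  2  2  3

1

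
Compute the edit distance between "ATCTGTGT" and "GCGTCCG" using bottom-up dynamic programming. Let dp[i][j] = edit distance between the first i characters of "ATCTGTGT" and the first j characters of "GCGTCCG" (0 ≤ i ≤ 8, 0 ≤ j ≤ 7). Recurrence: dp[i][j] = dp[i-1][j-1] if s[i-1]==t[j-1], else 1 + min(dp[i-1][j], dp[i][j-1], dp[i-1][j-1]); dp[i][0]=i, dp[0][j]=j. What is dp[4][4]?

   ''  G  C  G  T  C  C  G
''  0  1  2  3  4  5  6  7
 A  1  1  2  3  4  5  6  7
 T  2  2  2  3  3  4  5  6
 C  3  3  2  3  4  3  4  5
 T  4  4  3  3  3  4  4  5
 G  5  4  4  3  4  4  5  4
 T  6  5  5  4  3  4  5  5
 G  7  6  6  5  4  4  5  5
 T  8  7  7  6  5  5  5  6

3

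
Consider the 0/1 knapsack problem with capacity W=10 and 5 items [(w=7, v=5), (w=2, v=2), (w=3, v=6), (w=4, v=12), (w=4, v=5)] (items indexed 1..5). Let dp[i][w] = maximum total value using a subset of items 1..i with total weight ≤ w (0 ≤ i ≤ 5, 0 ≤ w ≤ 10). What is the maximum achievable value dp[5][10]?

i\w   0   1   2   3   4   5   6   7   8   9  10
  0   0   0   0   0   0   0   0   0   0   0   0
  1   0   0   0   0   0   0   0   5   5   5   5
  2   0   0   2   2   2   2   2   5   5   7   7
  3   0   0   2   6   6   8   8   8   8   8  11
  4   0   0   2   6  12  12  14  18  18  20  20
  5   0   0   2   6  12  12  14  18  18  20  20

20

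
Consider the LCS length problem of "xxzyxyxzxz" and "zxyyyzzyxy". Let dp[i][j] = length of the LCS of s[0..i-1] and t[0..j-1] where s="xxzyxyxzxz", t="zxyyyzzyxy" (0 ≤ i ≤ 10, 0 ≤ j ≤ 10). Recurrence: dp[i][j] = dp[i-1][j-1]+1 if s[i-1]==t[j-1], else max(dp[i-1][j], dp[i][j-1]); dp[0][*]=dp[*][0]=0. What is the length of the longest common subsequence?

   ''  z  x  y  y  y  z  z  y  x  y
''  0  0  0  0  0  0  0  0  0  0  0
 x  0  0  1  1  1  1  1  1  1  1  1
 x  0  0  1  1  1  1  1  1  1  2  2
 z  0  1  1  1  1  1  2  2  2  2  2
 y  0  1  1  2  2  2  2  2  3  3  3
 x  0  1  2  2  2  2  2  2  3  4  4
 y  0  1  2  3  3  3  3  3  3  4  5
 x  0  1  2  3  3  3  3  3  3  4  5
 z  0  1  2  3  3  3  4  4  4  4  5
 x  0  1  2  3  3  3  4  4  4  5  5
 z  0  1  2  3  3  3  4  5  5  5  5

5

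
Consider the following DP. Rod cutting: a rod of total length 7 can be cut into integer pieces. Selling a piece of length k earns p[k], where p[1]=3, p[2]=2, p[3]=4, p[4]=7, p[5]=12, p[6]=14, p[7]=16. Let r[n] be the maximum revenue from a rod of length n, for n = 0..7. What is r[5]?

   n    0    1    2    3    4    5    6    7
r[n]    0    3    6    9   12   15   18   21

15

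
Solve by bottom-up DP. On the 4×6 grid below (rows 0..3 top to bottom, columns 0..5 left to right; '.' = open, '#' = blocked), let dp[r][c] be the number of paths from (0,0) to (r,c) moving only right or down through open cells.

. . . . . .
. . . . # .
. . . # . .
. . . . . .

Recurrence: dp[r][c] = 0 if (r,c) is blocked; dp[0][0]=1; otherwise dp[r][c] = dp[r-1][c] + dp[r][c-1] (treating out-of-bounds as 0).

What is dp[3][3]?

r\c   0   1   2   3   4   5
  0   1   1   1   1   1   1
  1   1   2   3   4   0   1
  2   1   3   6   0   0   1
  3   1   4  10  10  10  11

10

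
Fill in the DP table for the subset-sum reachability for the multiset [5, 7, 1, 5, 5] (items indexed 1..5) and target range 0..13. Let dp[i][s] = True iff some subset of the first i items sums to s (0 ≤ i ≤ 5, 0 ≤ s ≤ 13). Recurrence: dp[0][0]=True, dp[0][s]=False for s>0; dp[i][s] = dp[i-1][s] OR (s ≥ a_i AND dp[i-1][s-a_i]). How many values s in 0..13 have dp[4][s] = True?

i\s   0   1   2   3   4   5   6   7   8   9  10  11  12  13
  0   T   F   F   F   F   F   F   F   F   F   F   F   F   F
  1   T   F   F   F   F   T   F   F   F   F   F   F   F   F
  2   T   F   F   F   F   T   F   T   F   F   F   F   T   F
  3   T   T   F   F   F   T   T   T   T   F   F   F   T   T
  4   T   T   F   F   F   T   T   T   T   F   T   T   T   T
  5   T   T   F   F   F   T   T   T   T   F   T   T   T   T

10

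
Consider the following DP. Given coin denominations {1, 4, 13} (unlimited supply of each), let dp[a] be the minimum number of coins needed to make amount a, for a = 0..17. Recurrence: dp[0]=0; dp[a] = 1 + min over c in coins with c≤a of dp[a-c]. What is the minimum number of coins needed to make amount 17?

 a  0  1  2  3  4  5  6  7  8  9 10 11 12 13 14 15 16 17
dp  0  1  2  3  1  2  3  4  2  3  4  5  3  1  2  3  4  2

2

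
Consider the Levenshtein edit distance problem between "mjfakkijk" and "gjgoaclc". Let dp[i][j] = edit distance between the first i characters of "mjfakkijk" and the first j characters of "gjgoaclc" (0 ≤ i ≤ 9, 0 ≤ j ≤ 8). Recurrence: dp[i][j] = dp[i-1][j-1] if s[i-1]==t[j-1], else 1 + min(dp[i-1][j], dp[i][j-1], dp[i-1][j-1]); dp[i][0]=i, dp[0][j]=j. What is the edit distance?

   ''  g  j  g  o  a  c  l  c
''  0  1  2  3  4  5  6  7  8
 m  1  1  2  3  4  5  6  7  8
 j  2  2  1  2  3  4  5  6  7
 f  3  3  2  2  3  4  5  6  7
 a  4  4  3  3  3  3  4  5  6
 k  5  5  4  4  4  4  4  5  6
 k  6  6  5  5  5  5  5  5  6
 i  7  7  6  6  6  6  6  6  6
 j  8  8  7  7  7  7  7  7  7
 k  9  9  8  8  8  8  8  8  8

8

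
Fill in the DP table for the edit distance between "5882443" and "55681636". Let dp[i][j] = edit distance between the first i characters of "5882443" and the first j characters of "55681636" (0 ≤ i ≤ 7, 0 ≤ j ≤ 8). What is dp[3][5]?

   ''  5  5  6  8  1  6  3  6
''  0  1  2  3  4  5  6  7  8
 5  1  0  1  2  3  4  5  6  7
 8  2  1  1  2  2  3  4  5  6
 8  3  2  2  2  2  3  4  5  6
 2  4  3  3  3  3  3  4  5  6
 4  5  4  4  4  4  4  4  5  6
 4  6  5  5  5  5  5  5  5  6
 3  7  6  6  6  6  6  6  5  6

3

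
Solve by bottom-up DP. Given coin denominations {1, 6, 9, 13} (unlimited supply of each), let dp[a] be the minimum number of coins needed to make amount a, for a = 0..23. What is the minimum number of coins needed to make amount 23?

3

 a  0  1  2  3  4  5  6  7  8  9 10 11 12 13 14 15 16 17 18 19 20 21 22 23
dp  0  1  2  3  4  5  1  2  3  1  2  3  2  1  2  2  3  4  2  2  3  3  2  3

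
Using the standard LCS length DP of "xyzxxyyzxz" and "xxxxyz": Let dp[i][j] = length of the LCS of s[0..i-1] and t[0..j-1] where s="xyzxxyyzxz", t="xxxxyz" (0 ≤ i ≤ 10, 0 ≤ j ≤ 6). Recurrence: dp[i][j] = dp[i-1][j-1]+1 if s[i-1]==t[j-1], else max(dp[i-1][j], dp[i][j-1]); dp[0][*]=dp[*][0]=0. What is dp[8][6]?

   ''  x  x  x  x  y  z
''  0  0  0  0  0  0  0
 x  0  1  1  1  1  1  1
 y  0  1  1  1  1  2  2
 z  0  1  1  1  1  2  3
 x  0  1  2  2  2  2  3
 x  0  1  2  3  3  3  3
 y  0  1  2  3  3  4  4
 y  0  1  2  3  3  4  4
 z  0  1  2  3  3  4  5
 x  0  1  2  3  4  4  5
 z  0  1  2  3  4  4  5

5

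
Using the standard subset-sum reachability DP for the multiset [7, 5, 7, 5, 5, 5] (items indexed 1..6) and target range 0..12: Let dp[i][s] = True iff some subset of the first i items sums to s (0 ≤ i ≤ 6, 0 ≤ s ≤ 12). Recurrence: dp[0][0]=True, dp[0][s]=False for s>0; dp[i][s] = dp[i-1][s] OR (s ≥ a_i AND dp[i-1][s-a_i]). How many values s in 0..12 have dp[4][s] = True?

i\s   0   1   2   3   4   5   6   7   8   9  10  11  12
  0   T   F   F   F   F   F   F   F   F   F   F   F   F
  1   T   F   F   F   F   F   F   T   F   F   F   F   F
  2   T   F   F   F   F   T   F   T   F   F   F   F   T
  3   T   F   F   F   F   T   F   T   F   F   F   F   T
  4   T   F   F   F   F   T   F   T   F   F   T   F   T
  5   T   F   F   F   F   T   F   T   F   F   T   F   T
  6   T   F   F   F   F   T   F   T   F   F   T   F   T

5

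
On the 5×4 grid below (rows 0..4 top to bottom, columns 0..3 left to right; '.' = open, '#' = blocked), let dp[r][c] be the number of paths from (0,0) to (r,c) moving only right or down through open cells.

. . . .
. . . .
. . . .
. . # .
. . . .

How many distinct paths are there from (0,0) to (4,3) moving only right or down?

r\c   0   1   2   3
  0   1   1   1   1
  1   1   2   3   4
  2   1   3   6  10
  3   1   4   0  10
  4   1   5   5  15

15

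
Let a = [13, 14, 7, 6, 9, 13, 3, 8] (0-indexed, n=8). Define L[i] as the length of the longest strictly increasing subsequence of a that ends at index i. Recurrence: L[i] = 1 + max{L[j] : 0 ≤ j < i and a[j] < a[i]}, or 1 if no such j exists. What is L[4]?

   i    0    1    2    3    4    5    6    7
a[i]   13   14    7    6    9   13    3    8
L[i]    1    2    1    1    2    3    1    2

2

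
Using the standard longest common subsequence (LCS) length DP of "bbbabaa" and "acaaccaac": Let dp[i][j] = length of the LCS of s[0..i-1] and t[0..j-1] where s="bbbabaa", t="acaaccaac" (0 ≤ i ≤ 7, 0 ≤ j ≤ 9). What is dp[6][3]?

2

   ''  a  c  a  a  c  c  a  a  c
''  0  0  0  0  0  0  0  0  0  0
 b  0  0  0  0  0  0  0  0  0  0
 b  0  0  0  0  0  0  0  0  0  0
 b  0  0  0  0  0  0  0  0  0  0
 a  0  1  1  1  1  1  1  1  1  1
 b  0  1  1  1  1  1  1  1  1  1
 a  0  1  1  2  2  2  2  2  2  2
 a  0  1  1  2  3  3  3  3  3  3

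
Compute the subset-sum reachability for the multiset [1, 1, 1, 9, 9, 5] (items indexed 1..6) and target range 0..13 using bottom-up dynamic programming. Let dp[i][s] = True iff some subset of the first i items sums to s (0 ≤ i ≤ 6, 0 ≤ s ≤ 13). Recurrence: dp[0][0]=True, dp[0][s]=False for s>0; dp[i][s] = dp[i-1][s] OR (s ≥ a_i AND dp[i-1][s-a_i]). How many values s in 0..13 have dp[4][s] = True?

8

i\s   0   1   2   3   4   5   6   7   8   9  10  11  12  13
  0   T   F   F   F   F   F   F   F   F   F   F   F   F   F
  1   T   T   F   F   F   F   F   F   F   F   F   F   F   F
  2   T   T   T   F   F   F   F   F   F   F   F   F   F   F
  3   T   T   T   T   F   F   F   F   F   F   F   F   F   F
  4   T   T   T   T   F   F   F   F   F   T   T   T   T   F
  5   T   T   T   T   F   F   F   F   F   T   T   T   T   F
  6   T   T   T   T   F   T   T   T   T   T   T   T   T   F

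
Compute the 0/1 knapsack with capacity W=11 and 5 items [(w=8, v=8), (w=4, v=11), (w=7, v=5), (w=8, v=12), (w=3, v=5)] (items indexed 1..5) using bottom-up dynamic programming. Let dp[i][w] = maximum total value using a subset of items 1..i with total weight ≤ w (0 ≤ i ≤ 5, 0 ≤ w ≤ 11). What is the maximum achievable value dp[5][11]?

17

i\w   0   1   2   3   4   5   6   7   8   9  10  11
  0   0   0   0   0   0   0   0   0   0   0   0   0
  1   0   0   0   0   0   0   0   0   8   8   8   8
  2   0   0   0   0  11  11  11  11  11  11  11  11
  3   0   0   0   0  11  11  11  11  11  11  11  16
  4   0   0   0   0  11  11  11  11  12  12  12  16
  5   0   0   0   5  11  11  11  16  16  16  16  17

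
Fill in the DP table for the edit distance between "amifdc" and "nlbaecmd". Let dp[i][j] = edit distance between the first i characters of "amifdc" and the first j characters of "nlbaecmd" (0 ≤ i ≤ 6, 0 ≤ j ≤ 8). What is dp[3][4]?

   ''  n  l  b  a  e  c  m  d
''  0  1  2  3  4  5  6  7  8
 a  1  1  2  3  3  4  5  6  7
 m  2  2  2  3  4  4  5  5  6
 i  3  3  3  3  4  5  5  6  6
 f  4  4  4  4  4  5  6  6  7
 d  5  5  5  5  5  5  6  7  6
 c  6  6  6  6  6  6  5  6  7

4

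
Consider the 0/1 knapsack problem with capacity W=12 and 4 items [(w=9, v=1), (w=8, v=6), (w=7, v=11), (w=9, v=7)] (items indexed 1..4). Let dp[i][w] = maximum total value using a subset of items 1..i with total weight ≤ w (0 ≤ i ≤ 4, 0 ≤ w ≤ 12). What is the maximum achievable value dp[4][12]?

11

i\w   0   1   2   3   4   5   6   7   8   9  10  11  12
  0   0   0   0   0   0   0   0   0   0   0   0   0   0
  1   0   0   0   0   0   0   0   0   0   1   1   1   1
  2   0   0   0   0   0   0   0   0   6   6   6   6   6
  3   0   0   0   0   0   0   0  11  11  11  11  11  11
  4   0   0   0   0   0   0   0  11  11  11  11  11  11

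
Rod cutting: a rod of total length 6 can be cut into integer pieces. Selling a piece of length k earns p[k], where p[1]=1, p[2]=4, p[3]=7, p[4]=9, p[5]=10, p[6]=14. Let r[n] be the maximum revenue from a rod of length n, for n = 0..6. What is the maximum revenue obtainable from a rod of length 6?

   n    0    1    2    3    4    5    6
r[n]    0    1    4    7    9   11   14

14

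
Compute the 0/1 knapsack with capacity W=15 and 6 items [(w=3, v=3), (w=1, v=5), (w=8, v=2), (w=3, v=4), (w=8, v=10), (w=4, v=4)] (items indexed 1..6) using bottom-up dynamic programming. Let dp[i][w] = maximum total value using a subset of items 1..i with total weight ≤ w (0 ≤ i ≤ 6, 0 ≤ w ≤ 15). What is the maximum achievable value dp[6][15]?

i\w   0   1   2   3   4   5   6   7   8   9  10  11  12  13  14  15
  0   0   0   0   0   0   0   0   0   0   0   0   0   0   0   0   0
  1   0   0   0   3   3   3   3   3   3   3   3   3   3   3   3   3
  2   0   5   5   5   8   8   8   8   8   8   8   8   8   8   8   8
  3   0   5   5   5   8   8   8   8   8   8   8   8  10  10  10  10
  4   0   5   5   5   9   9   9  12  12  12  12  12  12  12  12  14
  5   0   5   5   5   9   9   9  12  12  15  15  15  19  19  19  22
  6   0   5   5   5   9   9   9  12  13  15  15  16  19  19  19  22

22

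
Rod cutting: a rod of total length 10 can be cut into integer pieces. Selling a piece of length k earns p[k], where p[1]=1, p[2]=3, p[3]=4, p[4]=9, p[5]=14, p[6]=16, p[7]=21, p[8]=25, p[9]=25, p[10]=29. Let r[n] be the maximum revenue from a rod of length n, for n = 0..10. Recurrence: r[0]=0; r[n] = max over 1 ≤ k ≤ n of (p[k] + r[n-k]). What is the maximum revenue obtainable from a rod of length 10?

   n    0    1    2    3    4    5    6    7    8    9   10
r[n]    0    1    3    4    9   14   16   21   25   26   29

29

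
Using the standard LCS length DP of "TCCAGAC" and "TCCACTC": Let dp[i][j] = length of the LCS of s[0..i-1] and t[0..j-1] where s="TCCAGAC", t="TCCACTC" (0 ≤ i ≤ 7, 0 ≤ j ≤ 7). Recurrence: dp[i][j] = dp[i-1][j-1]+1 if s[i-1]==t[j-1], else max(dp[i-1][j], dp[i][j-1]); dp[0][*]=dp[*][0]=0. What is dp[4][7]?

4

   ''  T  C  C  A  C  T  C
''  0  0  0  0  0  0  0  0
 T  0  1  1  1  1  1  1  1
 C  0  1  2  2  2  2  2  2
 C  0  1  2  3  3  3  3  3
 A  0  1  2  3  4  4  4  4
 G  0  1  2  3  4  4  4  4
 A  0  1  2  3  4  4  4  4
 C  0  1  2  3  4  5  5  5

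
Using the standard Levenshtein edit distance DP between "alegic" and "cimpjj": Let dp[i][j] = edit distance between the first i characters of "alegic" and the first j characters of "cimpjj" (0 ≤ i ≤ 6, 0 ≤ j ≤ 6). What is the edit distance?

6

   ''  c  i  m  p  j  j
''  0  1  2  3  4  5  6
 a  1  1  2  3  4  5  6
 l  2  2  2  3  4  5  6
 e  3  3  3  3  4  5  6
 g  4  4  4  4  4  5  6
 i  5  5  4  5  5  5  6
 c  6  5  5  5  6  6  6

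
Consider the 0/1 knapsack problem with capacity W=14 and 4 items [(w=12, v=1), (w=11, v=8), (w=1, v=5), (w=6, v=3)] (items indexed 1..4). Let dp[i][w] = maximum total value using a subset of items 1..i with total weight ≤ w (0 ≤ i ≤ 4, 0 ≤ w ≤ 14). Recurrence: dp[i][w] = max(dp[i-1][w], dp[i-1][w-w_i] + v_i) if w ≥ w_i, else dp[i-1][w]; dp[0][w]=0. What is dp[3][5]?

5

i\w   0   1   2   3   4   5   6   7   8   9  10  11  12  13  14
  0   0   0   0   0   0   0   0   0   0   0   0   0   0   0   0
  1   0   0   0   0   0   0   0   0   0   0   0   0   1   1   1
  2   0   0   0   0   0   0   0   0   0   0   0   8   8   8   8
  3   0   5   5   5   5   5   5   5   5   5   5   8  13  13  13
  4   0   5   5   5   5   5   5   8   8   8   8   8  13  13  13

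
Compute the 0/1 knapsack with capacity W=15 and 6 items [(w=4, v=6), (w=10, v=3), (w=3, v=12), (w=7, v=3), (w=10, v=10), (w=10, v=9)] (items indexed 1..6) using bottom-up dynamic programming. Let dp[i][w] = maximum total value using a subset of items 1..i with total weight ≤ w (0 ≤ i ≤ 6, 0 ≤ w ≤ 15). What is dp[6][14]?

i\w   0   1   2   3   4   5   6   7   8   9  10  11  12  13  14  15
  0   0   0   0   0   0   0   0   0   0   0   0   0   0   0   0   0
  1   0   0   0   0   6   6   6   6   6   6   6   6   6   6   6   6
  2   0   0   0   0   6   6   6   6   6   6   6   6   6   6   9   9
  3   0   0   0  12  12  12  12  18  18  18  18  18  18  18  18  18
  4   0   0   0  12  12  12  12  18  18  18  18  18  18  18  21  21
  5   0   0   0  12  12  12  12  18  18  18  18  18  18  22  22  22
  6   0   0   0  12  12  12  12  18  18  18  18  18  18  22  22  22

22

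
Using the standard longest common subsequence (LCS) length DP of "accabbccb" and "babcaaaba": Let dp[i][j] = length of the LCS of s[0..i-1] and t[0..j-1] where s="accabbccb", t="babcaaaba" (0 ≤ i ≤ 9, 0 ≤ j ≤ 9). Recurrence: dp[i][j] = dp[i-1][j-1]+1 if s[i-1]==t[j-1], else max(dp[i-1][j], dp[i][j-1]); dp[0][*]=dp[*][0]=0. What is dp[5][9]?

   ''  b  a  b  c  a  a  a  b  a
''  0  0  0  0  0  0  0  0  0  0
 a  0  0  1  1  1  1  1  1  1  1
 c  0  0  1  1  2  2  2  2  2  2
 c  0  0  1  1  2  2  2  2  2  2
 a  0  0  1  1  2  3  3  3  3  3
 b  0  1  1  2  2  3  3  3  4  4
 b  0  1  1  2  2  3  3  3  4  4
 c  0  1  1  2  3  3  3  3  4  4
 c  0  1  1  2  3  3  3  3  4  4
 b  0  1  1  2  3  3  3  3  4  4

4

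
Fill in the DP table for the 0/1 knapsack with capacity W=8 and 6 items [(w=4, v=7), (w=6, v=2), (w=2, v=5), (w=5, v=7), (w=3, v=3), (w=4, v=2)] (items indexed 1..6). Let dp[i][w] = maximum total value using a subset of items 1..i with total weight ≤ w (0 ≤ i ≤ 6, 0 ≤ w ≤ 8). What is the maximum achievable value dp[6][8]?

i\w   0   1   2   3   4   5   6   7   8
  0   0   0   0   0   0   0   0   0   0
  1   0   0   0   0   7   7   7   7   7
  2   0   0   0   0   7   7   7   7   7
  3   0   0   5   5   7   7  12  12  12
  4   0   0   5   5   7   7  12  12  12
  5   0   0   5   5   7   8  12  12  12
  6   0   0   5   5   7   8  12  12  12

12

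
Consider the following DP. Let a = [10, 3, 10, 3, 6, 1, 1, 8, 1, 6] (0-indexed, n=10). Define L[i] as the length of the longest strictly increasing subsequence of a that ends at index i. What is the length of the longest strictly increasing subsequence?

3

   i    0    1    2    3    4    5    6    7    8    9
a[i]   10    3   10    3    6    1    1    8    1    6
L[i]    1    1    2    1    2    1    1    3    1    2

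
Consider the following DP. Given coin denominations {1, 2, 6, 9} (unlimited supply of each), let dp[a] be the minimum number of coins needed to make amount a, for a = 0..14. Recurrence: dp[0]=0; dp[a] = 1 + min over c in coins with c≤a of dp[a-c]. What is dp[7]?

 a  0  1  2  3  4  5  6  7  8  9 10 11 12 13 14
dp  0  1  1  2  2  3  1  2  2  1  2  2  2  3  3

2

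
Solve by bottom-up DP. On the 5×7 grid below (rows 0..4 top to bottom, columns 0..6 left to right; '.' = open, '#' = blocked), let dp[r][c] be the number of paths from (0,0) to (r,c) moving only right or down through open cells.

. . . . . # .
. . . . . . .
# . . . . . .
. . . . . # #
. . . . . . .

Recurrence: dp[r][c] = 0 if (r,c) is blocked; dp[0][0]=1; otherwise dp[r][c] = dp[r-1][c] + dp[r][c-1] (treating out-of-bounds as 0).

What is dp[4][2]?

9

r\c   0   1   2   3   4   5   6
  0   1   1   1   1   1   0   0
  1   1   2   3   4   5   5   5
  2   0   2   5   9  14  19  24
  3   0   2   7  16  30   0   0
  4   0   2   9  25  55  55  55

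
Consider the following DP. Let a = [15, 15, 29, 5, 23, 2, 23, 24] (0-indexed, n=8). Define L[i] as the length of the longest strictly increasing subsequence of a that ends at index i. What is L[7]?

3

   i    0    1    2    3    4    5    6    7
a[i]   15   15   29    5   23    2   23   24
L[i]    1    1    2    1    2    1    2    3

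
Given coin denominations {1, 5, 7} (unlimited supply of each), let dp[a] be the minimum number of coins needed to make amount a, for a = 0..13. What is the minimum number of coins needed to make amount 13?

 a  0  1  2  3  4  5  6  7  8  9 10 11 12 13
dp  0  1  2  3  4  1  2  1  2  3  2  3  2  3

3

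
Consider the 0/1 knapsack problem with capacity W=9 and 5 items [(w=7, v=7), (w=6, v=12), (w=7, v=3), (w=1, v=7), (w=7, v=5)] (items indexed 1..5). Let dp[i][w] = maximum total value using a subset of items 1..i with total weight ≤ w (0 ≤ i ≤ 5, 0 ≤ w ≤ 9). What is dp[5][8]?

i\w   0   1   2   3   4   5   6   7   8   9
  0   0   0   0   0   0   0   0   0   0   0
  1   0   0   0   0   0   0   0   7   7   7
  2   0   0   0   0   0   0  12  12  12  12
  3   0   0   0   0   0   0  12  12  12  12
  4   0   7   7   7   7   7  12  19  19  19
  5   0   7   7   7   7   7  12  19  19  19

19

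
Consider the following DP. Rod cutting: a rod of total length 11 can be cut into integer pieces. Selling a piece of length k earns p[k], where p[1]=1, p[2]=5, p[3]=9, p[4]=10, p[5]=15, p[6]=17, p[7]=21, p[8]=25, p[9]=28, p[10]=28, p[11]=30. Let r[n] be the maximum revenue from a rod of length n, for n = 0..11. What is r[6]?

   n    0    1    2    3    4    5    6    7    8    9   10   11
r[n]    0    1    5    9   10   15   18   21   25   28   30   34

18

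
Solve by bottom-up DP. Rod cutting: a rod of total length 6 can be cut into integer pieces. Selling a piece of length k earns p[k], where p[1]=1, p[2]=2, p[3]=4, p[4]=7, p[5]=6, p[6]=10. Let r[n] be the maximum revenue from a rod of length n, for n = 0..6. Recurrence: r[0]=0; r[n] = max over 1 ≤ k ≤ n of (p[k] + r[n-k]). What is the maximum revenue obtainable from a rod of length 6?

   n    0    1    2    3    4    5    6
r[n]    0    1    2    4    7    8   10

10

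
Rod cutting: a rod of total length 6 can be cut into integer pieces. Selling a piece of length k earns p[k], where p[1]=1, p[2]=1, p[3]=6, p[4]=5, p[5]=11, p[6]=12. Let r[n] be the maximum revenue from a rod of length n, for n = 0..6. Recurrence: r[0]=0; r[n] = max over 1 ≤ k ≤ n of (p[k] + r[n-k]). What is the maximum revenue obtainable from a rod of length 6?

   n    0    1    2    3    4    5    6
r[n]    0    1    2    6    7   11   12

12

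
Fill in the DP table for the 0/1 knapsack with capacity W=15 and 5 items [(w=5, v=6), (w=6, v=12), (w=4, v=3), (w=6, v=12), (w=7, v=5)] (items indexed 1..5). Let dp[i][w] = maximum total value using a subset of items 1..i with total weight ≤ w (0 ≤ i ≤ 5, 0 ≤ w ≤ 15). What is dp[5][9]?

i\w   0   1   2   3   4   5   6   7   8   9  10  11  12  13  14  15
  0   0   0   0   0   0   0   0   0   0   0   0   0   0   0   0   0
  1   0   0   0   0   0   6   6   6   6   6   6   6   6   6   6   6
  2   0   0   0   0   0   6  12  12  12  12  12  18  18  18  18  18
  3   0   0   0   0   3   6  12  12  12  12  15  18  18  18  18  21
  4   0   0   0   0   3   6  12  12  12  12  15  18  24  24  24  24
  5   0   0   0   0   3   6  12  12  12  12  15  18  24  24  24  24

12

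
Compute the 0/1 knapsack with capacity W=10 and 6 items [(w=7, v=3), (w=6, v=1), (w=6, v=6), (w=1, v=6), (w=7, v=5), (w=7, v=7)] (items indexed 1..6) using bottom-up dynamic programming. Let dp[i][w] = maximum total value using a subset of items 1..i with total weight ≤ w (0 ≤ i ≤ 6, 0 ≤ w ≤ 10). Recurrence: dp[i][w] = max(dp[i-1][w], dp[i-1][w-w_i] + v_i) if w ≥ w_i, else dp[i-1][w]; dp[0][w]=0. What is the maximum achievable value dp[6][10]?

13

i\w   0   1   2   3   4   5   6   7   8   9  10
  0   0   0   0   0   0   0   0   0   0   0   0
  1   0   0   0   0   0   0   0   3   3   3   3
  2   0   0   0   0   0   0   1   3   3   3   3
  3   0   0   0   0   0   0   6   6   6   6   6
  4   0   6   6   6   6   6   6  12  12  12  12
  5   0   6   6   6   6   6   6  12  12  12  12
  6   0   6   6   6   6   6   6  12  13  13  13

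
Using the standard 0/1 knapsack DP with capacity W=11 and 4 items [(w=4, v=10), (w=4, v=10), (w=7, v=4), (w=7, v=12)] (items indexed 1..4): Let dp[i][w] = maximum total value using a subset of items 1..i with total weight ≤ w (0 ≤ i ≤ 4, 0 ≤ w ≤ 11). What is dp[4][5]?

i\w   0   1   2   3   4   5   6   7   8   9  10  11
  0   0   0   0   0   0   0   0   0   0   0   0   0
  1   0   0   0   0  10  10  10  10  10  10  10  10
  2   0   0   0   0  10  10  10  10  20  20  20  20
  3   0   0   0   0  10  10  10  10  20  20  20  20
  4   0   0   0   0  10  10  10  12  20  20  20  22

10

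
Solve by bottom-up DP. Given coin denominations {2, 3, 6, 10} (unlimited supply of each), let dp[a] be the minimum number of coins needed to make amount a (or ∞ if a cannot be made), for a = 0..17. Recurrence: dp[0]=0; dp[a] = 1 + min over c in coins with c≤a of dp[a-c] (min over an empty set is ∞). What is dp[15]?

3

 a  0  1  2  3  4  5  6  7  8  9 10 11 12 13 14 15 16 17
dp  0  -  1  1  2  2  1  3  2  2  1  3  2  2  3  3  2  4
(- denotes ∞ / unreachable)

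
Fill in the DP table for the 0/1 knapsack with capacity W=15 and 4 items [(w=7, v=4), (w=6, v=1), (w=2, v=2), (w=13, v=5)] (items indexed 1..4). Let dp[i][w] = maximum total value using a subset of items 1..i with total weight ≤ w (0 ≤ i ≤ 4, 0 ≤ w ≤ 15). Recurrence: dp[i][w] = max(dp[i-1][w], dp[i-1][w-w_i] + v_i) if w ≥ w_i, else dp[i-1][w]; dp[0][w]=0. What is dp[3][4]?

i\w   0   1   2   3   4   5   6   7   8   9  10  11  12  13  14  15
  0   0   0   0   0   0   0   0   0   0   0   0   0   0   0   0   0
  1   0   0   0   0   0   0   0   4   4   4   4   4   4   4   4   4
  2   0   0   0   0   0   0   1   4   4   4   4   4   4   5   5   5
  3   0   0   2   2   2   2   2   4   4   6   6   6   6   6   6   7
  4   0   0   2   2   2   2   2   4   4   6   6   6   6   6   6   7

2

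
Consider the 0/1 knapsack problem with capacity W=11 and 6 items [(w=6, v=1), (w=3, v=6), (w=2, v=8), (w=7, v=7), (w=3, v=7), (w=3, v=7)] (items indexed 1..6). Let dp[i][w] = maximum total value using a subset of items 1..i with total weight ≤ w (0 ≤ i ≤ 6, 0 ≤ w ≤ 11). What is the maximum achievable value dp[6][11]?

28

i\w   0   1   2   3   4   5   6   7   8   9  10  11
  0   0   0   0   0   0   0   0   0   0   0   0   0
  1   0   0   0   0   0   0   1   1   1   1   1   1
  2   0   0   0   6   6   6   6   6   6   7   7   7
  3   0   0   8   8   8  14  14  14  14  14  14  15
  4   0   0   8   8   8  14  14  14  14  15  15  15
  5   0   0   8   8   8  15  15  15  21  21  21  21
  6   0   0   8   8   8  15  15  15  22  22  22  28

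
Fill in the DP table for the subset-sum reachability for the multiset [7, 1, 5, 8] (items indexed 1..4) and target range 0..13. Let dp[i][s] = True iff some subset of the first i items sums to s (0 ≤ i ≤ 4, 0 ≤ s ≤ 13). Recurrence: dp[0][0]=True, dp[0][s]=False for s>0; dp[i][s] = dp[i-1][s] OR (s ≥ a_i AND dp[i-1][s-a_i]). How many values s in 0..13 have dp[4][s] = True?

9

i\s   0   1   2   3   4   5   6   7   8   9  10  11  12  13
  0   T   F   F   F   F   F   F   F   F   F   F   F   F   F
  1   T   F   F   F   F   F   F   T   F   F   F   F   F   F
  2   T   T   F   F   F   F   F   T   T   F   F   F   F   F
  3   T   T   F   F   F   T   T   T   T   F   F   F   T   T
  4   T   T   F   F   F   T   T   T   T   T   F   F   T   T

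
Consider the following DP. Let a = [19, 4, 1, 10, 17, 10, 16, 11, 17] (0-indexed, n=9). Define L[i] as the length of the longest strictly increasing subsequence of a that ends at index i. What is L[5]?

2

   i    0    1    2    3    4    5    6    7    8
a[i]   19    4    1   10   17   10   16   11   17
L[i]    1    1    1    2    3    2    3    3    4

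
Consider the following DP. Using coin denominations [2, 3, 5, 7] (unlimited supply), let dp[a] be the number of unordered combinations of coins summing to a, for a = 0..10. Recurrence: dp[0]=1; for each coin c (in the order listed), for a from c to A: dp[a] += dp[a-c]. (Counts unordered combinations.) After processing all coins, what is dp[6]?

2

after  coin     0     1     2     3     4     5     6     7     8     9    10
          2     1     0     1     0     1     0     1     0     1     0     1
          3     1     0     1     1     1     1     2     1     2     2     2
          5     1     0     1     1     1     2     2     2     3     3     4
          7     1     0     1     1     1     2     2     3     3     4     5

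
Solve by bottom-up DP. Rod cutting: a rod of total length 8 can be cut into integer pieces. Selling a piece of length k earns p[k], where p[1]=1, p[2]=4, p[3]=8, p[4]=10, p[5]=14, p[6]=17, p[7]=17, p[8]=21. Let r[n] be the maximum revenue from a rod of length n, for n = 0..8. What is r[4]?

   n    0    1    2    3    4    5    6    7    8
r[n]    0    1    4    8   10   14   17   18   22

10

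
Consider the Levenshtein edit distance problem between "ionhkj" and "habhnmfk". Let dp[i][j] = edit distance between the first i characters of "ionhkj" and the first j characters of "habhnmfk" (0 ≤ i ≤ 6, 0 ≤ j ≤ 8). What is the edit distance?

7

   ''  h  a  b  h  n  m  f  k
''  0  1  2  3  4  5  6  7  8
 i  1  1  2  3  4  5  6  7  8
 o  2  2  2  3  4  5  6  7  8
 n  3  3  3  3  4  4  5  6  7
 h  4  3  4  4  3  4  5  6  7
 k  5  4  4  5  4  4  5  6  6
 j  6  5  5  5  5  5  5  6  7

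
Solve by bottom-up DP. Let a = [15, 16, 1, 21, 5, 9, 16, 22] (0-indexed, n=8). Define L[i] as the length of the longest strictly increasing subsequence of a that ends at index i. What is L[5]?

   i    0    1    2    3    4    5    6    7
a[i]   15   16    1   21    5    9   16   22
L[i]    1    2    1    3    2    3    4    5

3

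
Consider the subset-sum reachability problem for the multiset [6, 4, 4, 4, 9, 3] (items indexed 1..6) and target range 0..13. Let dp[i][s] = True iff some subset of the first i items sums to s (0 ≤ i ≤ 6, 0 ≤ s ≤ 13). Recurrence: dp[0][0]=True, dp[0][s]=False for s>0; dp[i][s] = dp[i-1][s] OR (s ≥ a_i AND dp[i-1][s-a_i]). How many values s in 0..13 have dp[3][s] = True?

5

i\s   0   1   2   3   4   5   6   7   8   9  10  11  12  13
  0   T   F   F   F   F   F   F   F   F   F   F   F   F   F
  1   T   F   F   F   F   F   T   F   F   F   F   F   F   F
  2   T   F   F   F   T   F   T   F   F   F   T   F   F   F
  3   T   F   F   F   T   F   T   F   T   F   T   F   F   F
  4   T   F   F   F   T   F   T   F   T   F   T   F   T   F
  5   T   F   F   F   T   F   T   F   T   T   T   F   T   T
  6   T   F   F   T   T   F   T   T   T   T   T   T   T   T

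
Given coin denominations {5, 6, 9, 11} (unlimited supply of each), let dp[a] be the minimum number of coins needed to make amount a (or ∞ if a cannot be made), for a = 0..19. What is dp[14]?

 a  0  1  2  3  4  5  6  7  8  9 10 11 12 13 14 15 16 17 18 19
dp  0  -  -  -  -  1  1  -  -  1  2  1  2  -  2  2  2  2  2  3
(- denotes ∞ / unreachable)

2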